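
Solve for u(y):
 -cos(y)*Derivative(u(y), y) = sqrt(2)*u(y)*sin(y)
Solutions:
 u(y) = C1*cos(y)^(sqrt(2))


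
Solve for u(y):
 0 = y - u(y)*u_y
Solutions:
 u(y) = -sqrt(C1 + y^2)
 u(y) = sqrt(C1 + y^2)


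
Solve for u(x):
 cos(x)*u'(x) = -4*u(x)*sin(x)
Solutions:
 u(x) = C1*cos(x)^4


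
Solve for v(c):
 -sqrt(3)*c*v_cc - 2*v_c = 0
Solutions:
 v(c) = C1 + C2*c^(1 - 2*sqrt(3)/3)


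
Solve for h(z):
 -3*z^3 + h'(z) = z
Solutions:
 h(z) = C1 + 3*z^4/4 + z^2/2


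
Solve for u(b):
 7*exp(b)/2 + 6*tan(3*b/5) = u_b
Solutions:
 u(b) = C1 + 7*exp(b)/2 - 10*log(cos(3*b/5))


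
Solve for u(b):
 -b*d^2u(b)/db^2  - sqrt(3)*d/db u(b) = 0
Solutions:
 u(b) = C1 + C2*b^(1 - sqrt(3))


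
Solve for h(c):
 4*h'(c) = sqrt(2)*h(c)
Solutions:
 h(c) = C1*exp(sqrt(2)*c/4)


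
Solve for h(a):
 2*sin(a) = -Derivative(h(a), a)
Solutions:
 h(a) = C1 + 2*cos(a)


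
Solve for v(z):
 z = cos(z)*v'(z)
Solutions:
 v(z) = C1 + Integral(z/cos(z), z)


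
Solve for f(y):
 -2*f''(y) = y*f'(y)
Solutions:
 f(y) = C1 + C2*erf(y/2)


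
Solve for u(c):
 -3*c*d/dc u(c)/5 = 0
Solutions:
 u(c) = C1


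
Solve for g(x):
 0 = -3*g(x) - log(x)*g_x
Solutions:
 g(x) = C1*exp(-3*li(x))


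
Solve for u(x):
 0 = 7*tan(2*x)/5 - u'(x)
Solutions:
 u(x) = C1 - 7*log(cos(2*x))/10


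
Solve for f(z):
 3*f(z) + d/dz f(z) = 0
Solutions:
 f(z) = C1*exp(-3*z)


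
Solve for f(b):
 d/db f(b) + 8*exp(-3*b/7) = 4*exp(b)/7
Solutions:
 f(b) = C1 + 4*exp(b)/7 + 56*exp(-3*b/7)/3


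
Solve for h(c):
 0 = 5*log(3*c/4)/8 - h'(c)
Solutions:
 h(c) = C1 + 5*c*log(c)/8 - 5*c*log(2)/4 - 5*c/8 + 5*c*log(3)/8


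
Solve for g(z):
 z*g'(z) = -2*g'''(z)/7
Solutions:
 g(z) = C1 + Integral(C2*airyai(-2^(2/3)*7^(1/3)*z/2) + C3*airybi(-2^(2/3)*7^(1/3)*z/2), z)


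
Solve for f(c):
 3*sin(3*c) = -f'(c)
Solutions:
 f(c) = C1 + cos(3*c)


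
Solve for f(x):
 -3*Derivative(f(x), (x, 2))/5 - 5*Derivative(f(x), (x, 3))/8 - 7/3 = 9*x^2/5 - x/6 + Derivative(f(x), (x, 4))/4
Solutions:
 f(x) = C1 + C2*x - x^4/4 + 235*x^3/216 - 7075*x^2/1728 + (C3*sin(sqrt(335)*x/20) + C4*cos(sqrt(335)*x/20))*exp(-5*x/4)


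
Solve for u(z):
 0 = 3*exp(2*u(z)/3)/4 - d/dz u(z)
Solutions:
 u(z) = 3*log(-sqrt(-1/(C1 + 3*z))) + 3*log(6)/2
 u(z) = 3*log(-1/(C1 + 3*z))/2 + 3*log(6)/2


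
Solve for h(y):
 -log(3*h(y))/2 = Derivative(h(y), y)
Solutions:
 2*Integral(1/(log(_y) + log(3)), (_y, h(y))) = C1 - y


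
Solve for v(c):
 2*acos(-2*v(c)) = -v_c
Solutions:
 Integral(1/acos(-2*_y), (_y, v(c))) = C1 - 2*c


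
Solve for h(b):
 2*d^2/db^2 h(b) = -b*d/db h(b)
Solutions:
 h(b) = C1 + C2*erf(b/2)


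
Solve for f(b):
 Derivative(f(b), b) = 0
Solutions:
 f(b) = C1


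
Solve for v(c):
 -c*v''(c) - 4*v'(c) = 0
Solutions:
 v(c) = C1 + C2/c^3


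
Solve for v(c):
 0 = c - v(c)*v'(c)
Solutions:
 v(c) = -sqrt(C1 + c^2)
 v(c) = sqrt(C1 + c^2)


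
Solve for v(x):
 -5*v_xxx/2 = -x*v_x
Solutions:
 v(x) = C1 + Integral(C2*airyai(2^(1/3)*5^(2/3)*x/5) + C3*airybi(2^(1/3)*5^(2/3)*x/5), x)


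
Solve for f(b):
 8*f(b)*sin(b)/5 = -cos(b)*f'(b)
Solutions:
 f(b) = C1*cos(b)^(8/5)


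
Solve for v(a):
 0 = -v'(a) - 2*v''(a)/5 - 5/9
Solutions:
 v(a) = C1 + C2*exp(-5*a/2) - 5*a/9


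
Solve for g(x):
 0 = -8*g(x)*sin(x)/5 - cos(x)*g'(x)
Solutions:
 g(x) = C1*cos(x)^(8/5)


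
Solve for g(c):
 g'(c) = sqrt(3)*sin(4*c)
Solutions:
 g(c) = C1 - sqrt(3)*cos(4*c)/4


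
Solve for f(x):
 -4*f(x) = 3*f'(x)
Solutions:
 f(x) = C1*exp(-4*x/3)


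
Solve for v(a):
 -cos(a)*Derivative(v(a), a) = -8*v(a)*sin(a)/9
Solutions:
 v(a) = C1/cos(a)^(8/9)


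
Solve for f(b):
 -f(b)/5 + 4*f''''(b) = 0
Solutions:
 f(b) = C1*exp(-sqrt(2)*5^(3/4)*b/10) + C2*exp(sqrt(2)*5^(3/4)*b/10) + C3*sin(sqrt(2)*5^(3/4)*b/10) + C4*cos(sqrt(2)*5^(3/4)*b/10)


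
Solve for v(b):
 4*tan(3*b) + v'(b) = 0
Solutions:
 v(b) = C1 + 4*log(cos(3*b))/3


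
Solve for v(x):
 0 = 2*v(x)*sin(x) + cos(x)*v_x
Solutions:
 v(x) = C1*cos(x)^2


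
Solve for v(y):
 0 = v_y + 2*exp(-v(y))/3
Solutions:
 v(y) = log(C1 - 2*y/3)


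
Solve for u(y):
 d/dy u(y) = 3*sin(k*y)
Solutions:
 u(y) = C1 - 3*cos(k*y)/k


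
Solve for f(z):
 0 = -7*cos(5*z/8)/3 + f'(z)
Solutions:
 f(z) = C1 + 56*sin(5*z/8)/15


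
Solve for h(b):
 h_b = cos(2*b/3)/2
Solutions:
 h(b) = C1 + 3*sin(2*b/3)/4


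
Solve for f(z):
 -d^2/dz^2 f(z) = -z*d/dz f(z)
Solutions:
 f(z) = C1 + C2*erfi(sqrt(2)*z/2)


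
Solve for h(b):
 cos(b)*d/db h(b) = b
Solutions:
 h(b) = C1 + Integral(b/cos(b), b)


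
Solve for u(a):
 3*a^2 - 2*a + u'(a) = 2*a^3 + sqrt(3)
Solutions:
 u(a) = C1 + a^4/2 - a^3 + a^2 + sqrt(3)*a


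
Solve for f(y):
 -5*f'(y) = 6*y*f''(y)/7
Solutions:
 f(y) = C1 + C2/y^(29/6)


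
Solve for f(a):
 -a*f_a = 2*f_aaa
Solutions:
 f(a) = C1 + Integral(C2*airyai(-2^(2/3)*a/2) + C3*airybi(-2^(2/3)*a/2), a)


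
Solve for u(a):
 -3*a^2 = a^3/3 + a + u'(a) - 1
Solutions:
 u(a) = C1 - a^4/12 - a^3 - a^2/2 + a


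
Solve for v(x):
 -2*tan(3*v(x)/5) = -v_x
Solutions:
 v(x) = -5*asin(C1*exp(6*x/5))/3 + 5*pi/3
 v(x) = 5*asin(C1*exp(6*x/5))/3


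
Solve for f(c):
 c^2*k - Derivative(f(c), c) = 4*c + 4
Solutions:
 f(c) = C1 + c^3*k/3 - 2*c^2 - 4*c


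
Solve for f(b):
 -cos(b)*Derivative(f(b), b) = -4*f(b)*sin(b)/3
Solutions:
 f(b) = C1/cos(b)^(4/3)


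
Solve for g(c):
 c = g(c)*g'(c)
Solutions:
 g(c) = -sqrt(C1 + c^2)
 g(c) = sqrt(C1 + c^2)


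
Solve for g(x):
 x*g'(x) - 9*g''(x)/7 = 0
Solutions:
 g(x) = C1 + C2*erfi(sqrt(14)*x/6)


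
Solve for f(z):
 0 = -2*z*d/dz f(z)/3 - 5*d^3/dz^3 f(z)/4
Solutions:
 f(z) = C1 + Integral(C2*airyai(-2*15^(2/3)*z/15) + C3*airybi(-2*15^(2/3)*z/15), z)


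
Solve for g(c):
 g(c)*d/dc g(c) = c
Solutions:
 g(c) = -sqrt(C1 + c^2)
 g(c) = sqrt(C1 + c^2)


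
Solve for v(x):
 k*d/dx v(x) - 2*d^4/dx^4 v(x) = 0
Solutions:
 v(x) = C1 + C2*exp(2^(2/3)*k^(1/3)*x/2) + C3*exp(2^(2/3)*k^(1/3)*x*(-1 + sqrt(3)*I)/4) + C4*exp(-2^(2/3)*k^(1/3)*x*(1 + sqrt(3)*I)/4)


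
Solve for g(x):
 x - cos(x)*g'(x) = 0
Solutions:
 g(x) = C1 + Integral(x/cos(x), x)


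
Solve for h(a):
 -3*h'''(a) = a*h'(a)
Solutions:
 h(a) = C1 + Integral(C2*airyai(-3^(2/3)*a/3) + C3*airybi(-3^(2/3)*a/3), a)


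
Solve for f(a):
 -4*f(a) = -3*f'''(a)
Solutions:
 f(a) = C3*exp(6^(2/3)*a/3) + (C1*sin(2^(2/3)*3^(1/6)*a/2) + C2*cos(2^(2/3)*3^(1/6)*a/2))*exp(-6^(2/3)*a/6)


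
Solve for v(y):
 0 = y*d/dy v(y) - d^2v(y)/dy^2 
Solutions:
 v(y) = C1 + C2*erfi(sqrt(2)*y/2)


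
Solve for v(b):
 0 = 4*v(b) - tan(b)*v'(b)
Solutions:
 v(b) = C1*sin(b)^4


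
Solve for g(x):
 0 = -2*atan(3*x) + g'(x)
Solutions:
 g(x) = C1 + 2*x*atan(3*x) - log(9*x^2 + 1)/3


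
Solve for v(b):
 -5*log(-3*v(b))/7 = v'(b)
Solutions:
 7*Integral(1/(log(-_y) + log(3)), (_y, v(b)))/5 = C1 - b


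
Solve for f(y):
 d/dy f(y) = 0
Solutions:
 f(y) = C1


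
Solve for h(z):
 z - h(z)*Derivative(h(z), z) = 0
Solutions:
 h(z) = -sqrt(C1 + z^2)
 h(z) = sqrt(C1 + z^2)


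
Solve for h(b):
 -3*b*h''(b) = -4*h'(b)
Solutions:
 h(b) = C1 + C2*b^(7/3)


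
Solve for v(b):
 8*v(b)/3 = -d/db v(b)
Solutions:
 v(b) = C1*exp(-8*b/3)


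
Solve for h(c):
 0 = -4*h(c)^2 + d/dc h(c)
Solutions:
 h(c) = -1/(C1 + 4*c)


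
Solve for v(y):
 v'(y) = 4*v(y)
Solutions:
 v(y) = C1*exp(4*y)


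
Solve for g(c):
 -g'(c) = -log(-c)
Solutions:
 g(c) = C1 + c*log(-c) - c


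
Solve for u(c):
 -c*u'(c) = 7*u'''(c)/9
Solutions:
 u(c) = C1 + Integral(C2*airyai(-21^(2/3)*c/7) + C3*airybi(-21^(2/3)*c/7), c)


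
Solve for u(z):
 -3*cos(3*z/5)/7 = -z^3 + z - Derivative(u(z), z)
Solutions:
 u(z) = C1 - z^4/4 + z^2/2 + 5*sin(3*z/5)/7


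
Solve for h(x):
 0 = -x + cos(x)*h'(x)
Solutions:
 h(x) = C1 + Integral(x/cos(x), x)


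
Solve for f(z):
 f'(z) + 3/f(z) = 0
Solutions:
 f(z) = -sqrt(C1 - 6*z)
 f(z) = sqrt(C1 - 6*z)


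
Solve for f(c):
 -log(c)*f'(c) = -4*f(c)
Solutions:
 f(c) = C1*exp(4*li(c))


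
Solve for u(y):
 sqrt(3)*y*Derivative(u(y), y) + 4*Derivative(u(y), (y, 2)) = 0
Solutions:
 u(y) = C1 + C2*erf(sqrt(2)*3^(1/4)*y/4)


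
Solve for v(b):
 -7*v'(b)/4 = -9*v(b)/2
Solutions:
 v(b) = C1*exp(18*b/7)


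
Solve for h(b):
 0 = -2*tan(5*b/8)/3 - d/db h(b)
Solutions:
 h(b) = C1 + 16*log(cos(5*b/8))/15


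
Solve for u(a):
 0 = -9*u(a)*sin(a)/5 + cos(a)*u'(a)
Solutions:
 u(a) = C1/cos(a)^(9/5)


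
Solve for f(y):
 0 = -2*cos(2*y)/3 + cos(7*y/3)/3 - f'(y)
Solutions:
 f(y) = C1 - sin(2*y)/3 + sin(7*y/3)/7


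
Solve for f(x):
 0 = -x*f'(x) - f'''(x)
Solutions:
 f(x) = C1 + Integral(C2*airyai(-x) + C3*airybi(-x), x)


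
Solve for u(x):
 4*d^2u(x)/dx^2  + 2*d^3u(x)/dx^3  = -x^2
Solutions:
 u(x) = C1 + C2*x + C3*exp(-2*x) - x^4/48 + x^3/24 - x^2/16


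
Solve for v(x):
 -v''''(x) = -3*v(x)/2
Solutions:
 v(x) = C1*exp(-2^(3/4)*3^(1/4)*x/2) + C2*exp(2^(3/4)*3^(1/4)*x/2) + C3*sin(2^(3/4)*3^(1/4)*x/2) + C4*cos(2^(3/4)*3^(1/4)*x/2)


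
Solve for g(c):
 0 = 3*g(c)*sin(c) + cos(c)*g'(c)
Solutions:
 g(c) = C1*cos(c)^3


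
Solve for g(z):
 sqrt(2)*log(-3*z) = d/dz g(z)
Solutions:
 g(z) = C1 + sqrt(2)*z*log(-z) + sqrt(2)*z*(-1 + log(3))


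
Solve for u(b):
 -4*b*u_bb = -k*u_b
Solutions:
 u(b) = C1 + b^(re(k)/4 + 1)*(C2*sin(log(b)*Abs(im(k))/4) + C3*cos(log(b)*im(k)/4))


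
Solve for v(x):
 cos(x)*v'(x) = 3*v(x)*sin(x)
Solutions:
 v(x) = C1/cos(x)^3


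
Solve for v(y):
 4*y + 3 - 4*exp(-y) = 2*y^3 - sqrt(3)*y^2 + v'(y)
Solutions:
 v(y) = C1 - y^4/2 + sqrt(3)*y^3/3 + 2*y^2 + 3*y + 4*exp(-y)


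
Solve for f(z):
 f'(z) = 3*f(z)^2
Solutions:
 f(z) = -1/(C1 + 3*z)


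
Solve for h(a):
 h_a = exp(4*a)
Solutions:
 h(a) = C1 + exp(4*a)/4


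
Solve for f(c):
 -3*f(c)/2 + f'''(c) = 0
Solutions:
 f(c) = C3*exp(2^(2/3)*3^(1/3)*c/2) + (C1*sin(2^(2/3)*3^(5/6)*c/4) + C2*cos(2^(2/3)*3^(5/6)*c/4))*exp(-2^(2/3)*3^(1/3)*c/4)


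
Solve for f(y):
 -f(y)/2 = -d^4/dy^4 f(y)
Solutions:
 f(y) = C1*exp(-2^(3/4)*y/2) + C2*exp(2^(3/4)*y/2) + C3*sin(2^(3/4)*y/2) + C4*cos(2^(3/4)*y/2)


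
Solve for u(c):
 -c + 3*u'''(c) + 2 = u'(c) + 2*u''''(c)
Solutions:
 u(c) = C1 + C4*exp(-c/2) - c^2/2 + 2*c + (C2 + C3*c)*exp(c)


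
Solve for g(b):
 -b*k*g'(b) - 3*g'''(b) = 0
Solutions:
 g(b) = C1 + Integral(C2*airyai(3^(2/3)*b*(-k)^(1/3)/3) + C3*airybi(3^(2/3)*b*(-k)^(1/3)/3), b)


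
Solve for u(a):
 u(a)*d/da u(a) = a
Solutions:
 u(a) = -sqrt(C1 + a^2)
 u(a) = sqrt(C1 + a^2)


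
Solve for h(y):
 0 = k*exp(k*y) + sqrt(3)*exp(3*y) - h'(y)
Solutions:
 h(y) = C1 + sqrt(3)*exp(3*y)/3 + exp(k*y)


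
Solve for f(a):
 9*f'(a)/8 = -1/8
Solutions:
 f(a) = C1 - a/9


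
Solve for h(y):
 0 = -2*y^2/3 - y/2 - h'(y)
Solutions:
 h(y) = C1 - 2*y^3/9 - y^2/4


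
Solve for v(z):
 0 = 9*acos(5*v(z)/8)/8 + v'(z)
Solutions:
 Integral(1/acos(5*_y/8), (_y, v(z))) = C1 - 9*z/8


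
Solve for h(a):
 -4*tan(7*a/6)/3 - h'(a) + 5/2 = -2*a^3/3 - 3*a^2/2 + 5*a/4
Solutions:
 h(a) = C1 + a^4/6 + a^3/2 - 5*a^2/8 + 5*a/2 + 8*log(cos(7*a/6))/7


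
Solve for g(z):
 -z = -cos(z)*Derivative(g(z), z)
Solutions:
 g(z) = C1 + Integral(z/cos(z), z)


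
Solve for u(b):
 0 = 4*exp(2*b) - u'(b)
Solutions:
 u(b) = C1 + 2*exp(2*b)


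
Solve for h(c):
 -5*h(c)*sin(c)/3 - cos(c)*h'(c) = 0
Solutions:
 h(c) = C1*cos(c)^(5/3)


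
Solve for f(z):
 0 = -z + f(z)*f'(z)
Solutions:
 f(z) = -sqrt(C1 + z^2)
 f(z) = sqrt(C1 + z^2)


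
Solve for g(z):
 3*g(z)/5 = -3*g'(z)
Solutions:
 g(z) = C1*exp(-z/5)


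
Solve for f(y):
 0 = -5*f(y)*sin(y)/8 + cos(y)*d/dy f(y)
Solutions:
 f(y) = C1/cos(y)^(5/8)


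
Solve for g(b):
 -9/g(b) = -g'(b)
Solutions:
 g(b) = -sqrt(C1 + 18*b)
 g(b) = sqrt(C1 + 18*b)


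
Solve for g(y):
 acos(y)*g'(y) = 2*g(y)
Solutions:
 g(y) = C1*exp(2*Integral(1/acos(y), y))


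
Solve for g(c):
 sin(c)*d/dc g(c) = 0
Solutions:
 g(c) = C1


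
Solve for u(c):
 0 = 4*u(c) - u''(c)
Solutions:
 u(c) = C1*exp(-2*c) + C2*exp(2*c)


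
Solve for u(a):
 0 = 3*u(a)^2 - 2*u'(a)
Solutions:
 u(a) = -2/(C1 + 3*a)


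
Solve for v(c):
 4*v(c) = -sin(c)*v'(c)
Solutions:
 v(c) = C1*(cos(c)^2 + 2*cos(c) + 1)/(cos(c)^2 - 2*cos(c) + 1)


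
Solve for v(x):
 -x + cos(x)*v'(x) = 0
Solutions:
 v(x) = C1 + Integral(x/cos(x), x)


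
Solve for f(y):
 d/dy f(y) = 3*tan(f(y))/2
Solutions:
 f(y) = pi - asin(C1*exp(3*y/2))
 f(y) = asin(C1*exp(3*y/2))


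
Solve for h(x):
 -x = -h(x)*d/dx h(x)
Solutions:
 h(x) = -sqrt(C1 + x^2)
 h(x) = sqrt(C1 + x^2)


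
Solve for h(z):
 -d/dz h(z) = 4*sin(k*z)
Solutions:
 h(z) = C1 + 4*cos(k*z)/k


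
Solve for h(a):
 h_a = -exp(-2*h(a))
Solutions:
 h(a) = log(-sqrt(C1 - 2*a))
 h(a) = log(C1 - 2*a)/2


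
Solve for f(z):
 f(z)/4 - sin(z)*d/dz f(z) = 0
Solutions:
 f(z) = C1*(cos(z) - 1)^(1/8)/(cos(z) + 1)^(1/8)


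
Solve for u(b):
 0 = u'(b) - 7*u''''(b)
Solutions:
 u(b) = C1 + C4*exp(7^(2/3)*b/7) + (C2*sin(sqrt(3)*7^(2/3)*b/14) + C3*cos(sqrt(3)*7^(2/3)*b/14))*exp(-7^(2/3)*b/14)


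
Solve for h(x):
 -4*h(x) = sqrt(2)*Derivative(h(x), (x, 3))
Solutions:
 h(x) = C3*exp(-sqrt(2)*x) + (C1*sin(sqrt(6)*x/2) + C2*cos(sqrt(6)*x/2))*exp(sqrt(2)*x/2)


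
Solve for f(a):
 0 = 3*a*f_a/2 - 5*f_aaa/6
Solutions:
 f(a) = C1 + Integral(C2*airyai(15^(2/3)*a/5) + C3*airybi(15^(2/3)*a/5), a)


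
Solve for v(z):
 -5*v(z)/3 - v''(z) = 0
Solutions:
 v(z) = C1*sin(sqrt(15)*z/3) + C2*cos(sqrt(15)*z/3)


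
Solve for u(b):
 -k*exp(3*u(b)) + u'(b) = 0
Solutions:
 u(b) = log(-1/(C1 + 3*b*k))/3
 u(b) = log((-1/(C1 + b*k))^(1/3)*(-3^(2/3) - 3*3^(1/6)*I)/6)
 u(b) = log((-1/(C1 + b*k))^(1/3)*(-3^(2/3) + 3*3^(1/6)*I)/6)


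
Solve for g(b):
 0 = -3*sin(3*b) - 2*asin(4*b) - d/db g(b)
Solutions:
 g(b) = C1 - 2*b*asin(4*b) - sqrt(1 - 16*b^2)/2 + cos(3*b)


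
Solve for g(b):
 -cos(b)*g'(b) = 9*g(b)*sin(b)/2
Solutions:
 g(b) = C1*cos(b)^(9/2)


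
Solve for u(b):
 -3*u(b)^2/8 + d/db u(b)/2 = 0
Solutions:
 u(b) = -4/(C1 + 3*b)


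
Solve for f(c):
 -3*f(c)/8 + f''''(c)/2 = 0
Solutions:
 f(c) = C1*exp(-sqrt(2)*3^(1/4)*c/2) + C2*exp(sqrt(2)*3^(1/4)*c/2) + C3*sin(sqrt(2)*3^(1/4)*c/2) + C4*cos(sqrt(2)*3^(1/4)*c/2)


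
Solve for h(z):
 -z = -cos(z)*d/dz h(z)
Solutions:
 h(z) = C1 + Integral(z/cos(z), z)


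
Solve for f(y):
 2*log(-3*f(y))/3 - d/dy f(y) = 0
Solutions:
 -3*Integral(1/(log(-_y) + log(3)), (_y, f(y)))/2 = C1 - y


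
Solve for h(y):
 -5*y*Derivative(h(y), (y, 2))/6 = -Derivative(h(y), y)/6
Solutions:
 h(y) = C1 + C2*y^(6/5)


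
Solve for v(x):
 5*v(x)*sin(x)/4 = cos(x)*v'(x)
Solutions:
 v(x) = C1/cos(x)^(5/4)


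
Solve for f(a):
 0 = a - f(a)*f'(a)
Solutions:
 f(a) = -sqrt(C1 + a^2)
 f(a) = sqrt(C1 + a^2)


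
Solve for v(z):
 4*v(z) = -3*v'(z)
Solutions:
 v(z) = C1*exp(-4*z/3)


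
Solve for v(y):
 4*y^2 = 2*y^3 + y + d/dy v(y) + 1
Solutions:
 v(y) = C1 - y^4/2 + 4*y^3/3 - y^2/2 - y


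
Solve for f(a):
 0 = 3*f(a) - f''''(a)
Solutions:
 f(a) = C1*exp(-3^(1/4)*a) + C2*exp(3^(1/4)*a) + C3*sin(3^(1/4)*a) + C4*cos(3^(1/4)*a)


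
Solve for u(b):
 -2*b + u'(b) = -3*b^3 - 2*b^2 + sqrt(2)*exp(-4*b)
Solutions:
 u(b) = C1 - 3*b^4/4 - 2*b^3/3 + b^2 - sqrt(2)*exp(-4*b)/4


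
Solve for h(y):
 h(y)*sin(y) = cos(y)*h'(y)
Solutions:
 h(y) = C1/cos(y)


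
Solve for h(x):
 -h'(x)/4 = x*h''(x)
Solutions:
 h(x) = C1 + C2*x^(3/4)


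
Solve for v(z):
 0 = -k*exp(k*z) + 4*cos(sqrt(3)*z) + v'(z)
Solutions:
 v(z) = C1 + exp(k*z) - 4*sqrt(3)*sin(sqrt(3)*z)/3


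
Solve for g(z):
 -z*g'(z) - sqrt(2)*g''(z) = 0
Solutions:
 g(z) = C1 + C2*erf(2^(1/4)*z/2)


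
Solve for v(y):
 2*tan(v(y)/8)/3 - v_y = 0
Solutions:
 v(y) = -8*asin(C1*exp(y/12)) + 8*pi
 v(y) = 8*asin(C1*exp(y/12))


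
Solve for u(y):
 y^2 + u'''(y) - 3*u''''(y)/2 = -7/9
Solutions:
 u(y) = C1 + C2*y + C3*y^2 + C4*exp(2*y/3) - y^5/60 - y^4/8 - 95*y^3/108


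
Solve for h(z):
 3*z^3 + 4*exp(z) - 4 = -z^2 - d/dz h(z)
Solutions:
 h(z) = C1 - 3*z^4/4 - z^3/3 + 4*z - 4*exp(z)


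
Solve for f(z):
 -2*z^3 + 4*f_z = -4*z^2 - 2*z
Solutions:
 f(z) = C1 + z^4/8 - z^3/3 - z^2/4


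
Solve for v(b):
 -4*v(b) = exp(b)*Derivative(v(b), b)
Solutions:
 v(b) = C1*exp(4*exp(-b))


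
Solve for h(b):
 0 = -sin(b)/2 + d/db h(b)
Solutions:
 h(b) = C1 - cos(b)/2


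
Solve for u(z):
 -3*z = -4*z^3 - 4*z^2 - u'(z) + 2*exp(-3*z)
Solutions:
 u(z) = C1 - z^4 - 4*z^3/3 + 3*z^2/2 - 2*exp(-3*z)/3


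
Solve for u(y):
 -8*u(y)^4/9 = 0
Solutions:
 u(y) = 0


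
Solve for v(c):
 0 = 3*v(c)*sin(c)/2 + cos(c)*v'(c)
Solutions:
 v(c) = C1*cos(c)^(3/2)


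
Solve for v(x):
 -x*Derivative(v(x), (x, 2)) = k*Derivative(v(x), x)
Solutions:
 v(x) = C1 + x^(1 - re(k))*(C2*sin(log(x)*Abs(im(k))) + C3*cos(log(x)*im(k)))


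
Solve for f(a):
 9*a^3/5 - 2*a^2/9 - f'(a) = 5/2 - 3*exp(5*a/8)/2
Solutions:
 f(a) = C1 + 9*a^4/20 - 2*a^3/27 - 5*a/2 + 12*exp(5*a/8)/5


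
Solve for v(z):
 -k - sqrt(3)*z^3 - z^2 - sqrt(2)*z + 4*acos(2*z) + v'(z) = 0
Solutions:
 v(z) = C1 + k*z + sqrt(3)*z^4/4 + z^3/3 + sqrt(2)*z^2/2 - 4*z*acos(2*z) + 2*sqrt(1 - 4*z^2)


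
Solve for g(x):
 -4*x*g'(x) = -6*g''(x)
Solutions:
 g(x) = C1 + C2*erfi(sqrt(3)*x/3)


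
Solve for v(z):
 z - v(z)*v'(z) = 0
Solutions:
 v(z) = -sqrt(C1 + z^2)
 v(z) = sqrt(C1 + z^2)


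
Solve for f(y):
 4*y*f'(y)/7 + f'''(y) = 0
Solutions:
 f(y) = C1 + Integral(C2*airyai(-14^(2/3)*y/7) + C3*airybi(-14^(2/3)*y/7), y)


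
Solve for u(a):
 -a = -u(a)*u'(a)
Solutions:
 u(a) = -sqrt(C1 + a^2)
 u(a) = sqrt(C1 + a^2)


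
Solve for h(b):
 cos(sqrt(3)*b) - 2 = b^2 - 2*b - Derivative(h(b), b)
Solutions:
 h(b) = C1 + b^3/3 - b^2 + 2*b - sqrt(3)*sin(sqrt(3)*b)/3


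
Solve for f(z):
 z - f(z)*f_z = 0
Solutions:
 f(z) = -sqrt(C1 + z^2)
 f(z) = sqrt(C1 + z^2)


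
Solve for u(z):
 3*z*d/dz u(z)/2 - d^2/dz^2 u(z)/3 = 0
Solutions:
 u(z) = C1 + C2*erfi(3*z/2)


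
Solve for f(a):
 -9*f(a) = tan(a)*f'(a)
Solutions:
 f(a) = C1/sin(a)^9


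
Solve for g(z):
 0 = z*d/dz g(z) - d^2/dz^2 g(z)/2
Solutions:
 g(z) = C1 + C2*erfi(z)


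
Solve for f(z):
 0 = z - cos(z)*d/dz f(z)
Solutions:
 f(z) = C1 + Integral(z/cos(z), z)


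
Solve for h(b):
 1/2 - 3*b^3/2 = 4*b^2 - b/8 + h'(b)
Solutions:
 h(b) = C1 - 3*b^4/8 - 4*b^3/3 + b^2/16 + b/2


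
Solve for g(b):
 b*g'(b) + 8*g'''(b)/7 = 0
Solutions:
 g(b) = C1 + Integral(C2*airyai(-7^(1/3)*b/2) + C3*airybi(-7^(1/3)*b/2), b)


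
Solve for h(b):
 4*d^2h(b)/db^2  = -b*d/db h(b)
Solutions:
 h(b) = C1 + C2*erf(sqrt(2)*b/4)


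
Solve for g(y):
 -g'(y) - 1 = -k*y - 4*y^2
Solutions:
 g(y) = C1 + k*y^2/2 + 4*y^3/3 - y


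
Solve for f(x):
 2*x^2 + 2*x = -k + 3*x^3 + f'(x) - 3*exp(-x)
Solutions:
 f(x) = C1 + k*x - 3*x^4/4 + 2*x^3/3 + x^2 - 3*exp(-x)


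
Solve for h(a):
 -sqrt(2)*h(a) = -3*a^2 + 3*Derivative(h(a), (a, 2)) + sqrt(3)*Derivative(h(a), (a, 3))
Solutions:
 h(a) = C1*exp(a*(-2*sqrt(3) + 3^(2/3)/(sqrt(3) + 3*sqrt(6)/2 + sqrt(-12 + (2*sqrt(3) + 3*sqrt(6))^2)/2)^(1/3) + 3^(1/3)*(sqrt(3) + 3*sqrt(6)/2 + sqrt(-12 + (2*sqrt(3) + 3*sqrt(6))^2)/2)^(1/3))/6)*sin(sqrt(3)*a*(-(3*sqrt(3) + 9*sqrt(6)/2 + 3*sqrt(-12 + (2*sqrt(3) + 3*sqrt(6))^2)/2)^(1/3) + 3/(3*sqrt(3) + 9*sqrt(6)/2 + 3*sqrt(-12 + (2*sqrt(3) + 3*sqrt(6))^2)/2)^(1/3))/6) + C2*exp(a*(-2*sqrt(3) + 3^(2/3)/(sqrt(3) + 3*sqrt(6)/2 + sqrt(-12 + (2*sqrt(3) + 3*sqrt(6))^2)/2)^(1/3) + 3^(1/3)*(sqrt(3) + 3*sqrt(6)/2 + sqrt(-12 + (2*sqrt(3) + 3*sqrt(6))^2)/2)^(1/3))/6)*cos(sqrt(3)*a*(-(3*sqrt(3) + 9*sqrt(6)/2 + 3*sqrt(-12 + (2*sqrt(3) + 3*sqrt(6))^2)/2)^(1/3) + 3/(3*sqrt(3) + 9*sqrt(6)/2 + 3*sqrt(-12 + (2*sqrt(3) + 3*sqrt(6))^2)/2)^(1/3))/6) + C3*exp(-a*(3^(2/3)/(sqrt(3) + 3*sqrt(6)/2 + sqrt(-12 + (2*sqrt(3) + 3*sqrt(6))^2)/2)^(1/3) + sqrt(3) + 3^(1/3)*(sqrt(3) + 3*sqrt(6)/2 + sqrt(-12 + (2*sqrt(3) + 3*sqrt(6))^2)/2)^(1/3))/3) + 3*sqrt(2)*a^2/2 - 9


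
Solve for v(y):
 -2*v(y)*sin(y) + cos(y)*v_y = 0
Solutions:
 v(y) = C1/cos(y)^2


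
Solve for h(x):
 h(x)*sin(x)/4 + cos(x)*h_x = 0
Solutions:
 h(x) = C1*cos(x)^(1/4)


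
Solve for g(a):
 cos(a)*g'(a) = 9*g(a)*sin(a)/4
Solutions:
 g(a) = C1/cos(a)^(9/4)


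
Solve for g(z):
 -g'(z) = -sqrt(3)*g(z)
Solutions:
 g(z) = C1*exp(sqrt(3)*z)


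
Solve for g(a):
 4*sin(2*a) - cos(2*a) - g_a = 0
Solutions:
 g(a) = C1 - sin(2*a)/2 - 2*cos(2*a)


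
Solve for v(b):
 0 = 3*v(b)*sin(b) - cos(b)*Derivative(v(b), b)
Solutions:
 v(b) = C1/cos(b)^3


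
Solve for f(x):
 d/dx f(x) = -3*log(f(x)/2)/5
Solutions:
 -5*Integral(1/(-log(_y) + log(2)), (_y, f(x)))/3 = C1 - x


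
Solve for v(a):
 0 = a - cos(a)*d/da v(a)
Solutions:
 v(a) = C1 + Integral(a/cos(a), a)


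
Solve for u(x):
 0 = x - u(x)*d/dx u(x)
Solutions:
 u(x) = -sqrt(C1 + x^2)
 u(x) = sqrt(C1 + x^2)


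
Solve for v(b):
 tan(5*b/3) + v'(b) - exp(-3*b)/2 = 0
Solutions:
 v(b) = C1 - 3*log(tan(5*b/3)^2 + 1)/10 - exp(-3*b)/6


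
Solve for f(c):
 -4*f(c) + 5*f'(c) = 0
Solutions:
 f(c) = C1*exp(4*c/5)


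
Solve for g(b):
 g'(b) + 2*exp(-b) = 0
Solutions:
 g(b) = C1 + 2*exp(-b)


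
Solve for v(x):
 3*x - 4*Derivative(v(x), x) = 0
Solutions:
 v(x) = C1 + 3*x^2/8


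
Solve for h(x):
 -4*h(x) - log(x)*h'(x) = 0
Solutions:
 h(x) = C1*exp(-4*li(x))


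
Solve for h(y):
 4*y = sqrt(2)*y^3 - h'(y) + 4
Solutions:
 h(y) = C1 + sqrt(2)*y^4/4 - 2*y^2 + 4*y


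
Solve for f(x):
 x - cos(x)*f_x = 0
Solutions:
 f(x) = C1 + Integral(x/cos(x), x)


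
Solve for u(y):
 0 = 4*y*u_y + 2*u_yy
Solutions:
 u(y) = C1 + C2*erf(y)


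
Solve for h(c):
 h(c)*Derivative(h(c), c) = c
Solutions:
 h(c) = -sqrt(C1 + c^2)
 h(c) = sqrt(C1 + c^2)


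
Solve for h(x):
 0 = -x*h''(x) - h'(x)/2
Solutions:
 h(x) = C1 + C2*sqrt(x)


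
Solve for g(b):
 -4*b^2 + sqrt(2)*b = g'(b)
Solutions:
 g(b) = C1 - 4*b^3/3 + sqrt(2)*b^2/2


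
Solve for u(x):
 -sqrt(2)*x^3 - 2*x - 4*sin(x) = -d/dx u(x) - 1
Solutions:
 u(x) = C1 + sqrt(2)*x^4/4 + x^2 - x - 4*cos(x)


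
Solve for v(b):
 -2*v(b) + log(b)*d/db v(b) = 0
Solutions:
 v(b) = C1*exp(2*li(b))


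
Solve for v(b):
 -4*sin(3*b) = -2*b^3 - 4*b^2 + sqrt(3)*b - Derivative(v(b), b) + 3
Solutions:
 v(b) = C1 - b^4/2 - 4*b^3/3 + sqrt(3)*b^2/2 + 3*b - 4*cos(3*b)/3


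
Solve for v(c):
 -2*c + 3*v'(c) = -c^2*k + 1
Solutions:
 v(c) = C1 - c^3*k/9 + c^2/3 + c/3


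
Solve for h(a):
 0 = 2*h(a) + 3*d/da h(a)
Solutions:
 h(a) = C1*exp(-2*a/3)


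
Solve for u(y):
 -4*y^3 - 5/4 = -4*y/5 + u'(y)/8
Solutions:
 u(y) = C1 - 8*y^4 + 16*y^2/5 - 10*y


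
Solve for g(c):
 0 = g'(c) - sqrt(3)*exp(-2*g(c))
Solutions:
 g(c) = log(-sqrt(C1 + 2*sqrt(3)*c))
 g(c) = log(C1 + 2*sqrt(3)*c)/2


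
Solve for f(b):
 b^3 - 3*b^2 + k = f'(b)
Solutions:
 f(b) = C1 + b^4/4 - b^3 + b*k


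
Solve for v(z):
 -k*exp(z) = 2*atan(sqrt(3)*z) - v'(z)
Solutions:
 v(z) = C1 + k*exp(z) + 2*z*atan(sqrt(3)*z) - sqrt(3)*log(3*z^2 + 1)/3


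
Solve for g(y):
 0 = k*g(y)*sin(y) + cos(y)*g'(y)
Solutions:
 g(y) = C1*exp(k*log(cos(y)))


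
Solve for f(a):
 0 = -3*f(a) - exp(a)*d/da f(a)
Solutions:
 f(a) = C1*exp(3*exp(-a))


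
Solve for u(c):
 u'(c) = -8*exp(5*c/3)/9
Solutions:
 u(c) = C1 - 8*exp(5*c/3)/15


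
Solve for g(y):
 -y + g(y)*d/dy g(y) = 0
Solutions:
 g(y) = -sqrt(C1 + y^2)
 g(y) = sqrt(C1 + y^2)


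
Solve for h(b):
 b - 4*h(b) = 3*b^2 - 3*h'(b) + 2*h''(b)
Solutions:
 h(b) = -3*b^2/4 - 7*b/8 + (C1*sin(sqrt(23)*b/4) + C2*cos(sqrt(23)*b/4))*exp(3*b/4) + 3/32


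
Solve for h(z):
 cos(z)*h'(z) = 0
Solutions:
 h(z) = C1


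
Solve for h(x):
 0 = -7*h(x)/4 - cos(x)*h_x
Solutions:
 h(x) = C1*(sin(x) - 1)^(7/8)/(sin(x) + 1)^(7/8)


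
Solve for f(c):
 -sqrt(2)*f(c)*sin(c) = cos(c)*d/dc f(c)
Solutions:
 f(c) = C1*cos(c)^(sqrt(2))


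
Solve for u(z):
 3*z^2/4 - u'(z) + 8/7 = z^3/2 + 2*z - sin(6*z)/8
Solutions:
 u(z) = C1 - z^4/8 + z^3/4 - z^2 + 8*z/7 - cos(6*z)/48


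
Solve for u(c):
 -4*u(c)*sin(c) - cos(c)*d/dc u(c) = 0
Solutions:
 u(c) = C1*cos(c)^4


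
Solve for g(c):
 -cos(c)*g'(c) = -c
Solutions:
 g(c) = C1 + Integral(c/cos(c), c)


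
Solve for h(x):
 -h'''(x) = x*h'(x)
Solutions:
 h(x) = C1 + Integral(C2*airyai(-x) + C3*airybi(-x), x)


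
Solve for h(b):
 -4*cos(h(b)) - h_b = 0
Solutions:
 h(b) = pi - asin((C1 + exp(8*b))/(C1 - exp(8*b)))
 h(b) = asin((C1 + exp(8*b))/(C1 - exp(8*b)))


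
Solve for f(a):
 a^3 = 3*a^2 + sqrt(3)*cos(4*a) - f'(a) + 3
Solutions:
 f(a) = C1 - a^4/4 + a^3 + 3*a + sqrt(3)*sin(4*a)/4


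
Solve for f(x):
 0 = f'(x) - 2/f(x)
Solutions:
 f(x) = -sqrt(C1 + 4*x)
 f(x) = sqrt(C1 + 4*x)


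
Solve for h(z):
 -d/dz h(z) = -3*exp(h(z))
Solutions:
 h(z) = log(-1/(C1 + 3*z))


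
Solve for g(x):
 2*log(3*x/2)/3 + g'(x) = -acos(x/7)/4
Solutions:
 g(x) = C1 - 2*x*log(x)/3 - x*acos(x/7)/4 - 2*x*log(3)/3 + 2*x*log(2)/3 + 2*x/3 + sqrt(49 - x^2)/4


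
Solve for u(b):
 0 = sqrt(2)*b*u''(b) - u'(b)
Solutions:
 u(b) = C1 + C2*b^(sqrt(2)/2 + 1)


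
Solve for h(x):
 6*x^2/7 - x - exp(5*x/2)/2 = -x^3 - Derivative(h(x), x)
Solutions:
 h(x) = C1 - x^4/4 - 2*x^3/7 + x^2/2 + exp(5*x/2)/5


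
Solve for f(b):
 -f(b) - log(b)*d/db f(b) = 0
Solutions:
 f(b) = C1*exp(-li(b))


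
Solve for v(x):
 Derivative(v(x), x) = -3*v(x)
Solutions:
 v(x) = C1*exp(-3*x)


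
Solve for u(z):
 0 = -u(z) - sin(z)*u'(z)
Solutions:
 u(z) = C1*sqrt(cos(z) + 1)/sqrt(cos(z) - 1)


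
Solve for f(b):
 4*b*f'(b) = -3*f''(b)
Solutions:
 f(b) = C1 + C2*erf(sqrt(6)*b/3)


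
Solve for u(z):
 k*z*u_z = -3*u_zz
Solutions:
 u(z) = Piecewise((-sqrt(6)*sqrt(pi)*C1*erf(sqrt(6)*sqrt(k)*z/6)/(2*sqrt(k)) - C2, (k > 0) | (k < 0)), (-C1*z - C2, True))


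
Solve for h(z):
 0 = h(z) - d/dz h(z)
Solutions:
 h(z) = C1*exp(z)


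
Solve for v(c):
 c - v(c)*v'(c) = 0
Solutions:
 v(c) = -sqrt(C1 + c^2)
 v(c) = sqrt(C1 + c^2)


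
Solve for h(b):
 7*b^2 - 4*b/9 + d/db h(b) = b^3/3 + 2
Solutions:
 h(b) = C1 + b^4/12 - 7*b^3/3 + 2*b^2/9 + 2*b


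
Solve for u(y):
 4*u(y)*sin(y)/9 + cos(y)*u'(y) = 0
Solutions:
 u(y) = C1*cos(y)^(4/9)


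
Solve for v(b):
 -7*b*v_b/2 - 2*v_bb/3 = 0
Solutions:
 v(b) = C1 + C2*erf(sqrt(42)*b/4)


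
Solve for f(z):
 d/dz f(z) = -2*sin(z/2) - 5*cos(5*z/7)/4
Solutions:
 f(z) = C1 - 7*sin(5*z/7)/4 + 4*cos(z/2)


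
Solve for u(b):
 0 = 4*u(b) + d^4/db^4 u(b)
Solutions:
 u(b) = (C1*sin(b) + C2*cos(b))*exp(-b) + (C3*sin(b) + C4*cos(b))*exp(b)


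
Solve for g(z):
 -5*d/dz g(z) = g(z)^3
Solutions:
 g(z) = -sqrt(10)*sqrt(-1/(C1 - z))/2
 g(z) = sqrt(10)*sqrt(-1/(C1 - z))/2


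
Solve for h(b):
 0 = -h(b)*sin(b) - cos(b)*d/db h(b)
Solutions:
 h(b) = C1*cos(b)


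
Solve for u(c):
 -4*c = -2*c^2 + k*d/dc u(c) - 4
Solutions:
 u(c) = C1 + 2*c^3/(3*k) - 2*c^2/k + 4*c/k


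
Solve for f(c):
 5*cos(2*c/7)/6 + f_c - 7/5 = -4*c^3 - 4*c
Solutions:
 f(c) = C1 - c^4 - 2*c^2 + 7*c/5 - 35*sin(2*c/7)/12


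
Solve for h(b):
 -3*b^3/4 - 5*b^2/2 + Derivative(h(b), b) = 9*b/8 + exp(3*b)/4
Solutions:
 h(b) = C1 + 3*b^4/16 + 5*b^3/6 + 9*b^2/16 + exp(3*b)/12


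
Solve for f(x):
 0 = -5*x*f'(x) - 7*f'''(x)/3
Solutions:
 f(x) = C1 + Integral(C2*airyai(-15^(1/3)*7^(2/3)*x/7) + C3*airybi(-15^(1/3)*7^(2/3)*x/7), x)


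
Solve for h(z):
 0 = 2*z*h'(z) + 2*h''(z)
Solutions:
 h(z) = C1 + C2*erf(sqrt(2)*z/2)


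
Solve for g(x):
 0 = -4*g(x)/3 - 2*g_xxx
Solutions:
 g(x) = C3*exp(-2^(1/3)*3^(2/3)*x/3) + (C1*sin(2^(1/3)*3^(1/6)*x/2) + C2*cos(2^(1/3)*3^(1/6)*x/2))*exp(2^(1/3)*3^(2/3)*x/6)


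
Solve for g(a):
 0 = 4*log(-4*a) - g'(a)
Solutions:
 g(a) = C1 + 4*a*log(-a) + 4*a*(-1 + 2*log(2))


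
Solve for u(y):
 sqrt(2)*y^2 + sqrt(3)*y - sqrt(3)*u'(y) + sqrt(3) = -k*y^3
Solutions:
 u(y) = C1 + sqrt(3)*k*y^4/12 + sqrt(6)*y^3/9 + y^2/2 + y


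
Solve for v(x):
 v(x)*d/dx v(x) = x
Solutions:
 v(x) = -sqrt(C1 + x^2)
 v(x) = sqrt(C1 + x^2)


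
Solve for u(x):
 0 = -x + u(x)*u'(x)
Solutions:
 u(x) = -sqrt(C1 + x^2)
 u(x) = sqrt(C1 + x^2)


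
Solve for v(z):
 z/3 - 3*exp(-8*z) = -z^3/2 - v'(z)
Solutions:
 v(z) = C1 - z^4/8 - z^2/6 - 3*exp(-8*z)/8


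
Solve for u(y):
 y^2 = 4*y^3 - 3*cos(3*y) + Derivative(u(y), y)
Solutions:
 u(y) = C1 - y^4 + y^3/3 + sin(3*y)


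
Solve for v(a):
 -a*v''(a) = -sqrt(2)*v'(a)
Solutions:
 v(a) = C1 + C2*a^(1 + sqrt(2))


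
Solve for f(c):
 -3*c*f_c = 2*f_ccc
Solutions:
 f(c) = C1 + Integral(C2*airyai(-2^(2/3)*3^(1/3)*c/2) + C3*airybi(-2^(2/3)*3^(1/3)*c/2), c)


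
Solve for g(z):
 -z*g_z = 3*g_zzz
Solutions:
 g(z) = C1 + Integral(C2*airyai(-3^(2/3)*z/3) + C3*airybi(-3^(2/3)*z/3), z)


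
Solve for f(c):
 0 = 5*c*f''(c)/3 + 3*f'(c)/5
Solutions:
 f(c) = C1 + C2*c^(16/25)


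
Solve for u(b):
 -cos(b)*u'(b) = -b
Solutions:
 u(b) = C1 + Integral(b/cos(b), b)


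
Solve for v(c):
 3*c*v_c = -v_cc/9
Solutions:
 v(c) = C1 + C2*erf(3*sqrt(6)*c/2)


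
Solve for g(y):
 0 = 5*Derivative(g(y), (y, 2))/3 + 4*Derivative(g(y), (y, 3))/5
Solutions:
 g(y) = C1 + C2*y + C3*exp(-25*y/12)


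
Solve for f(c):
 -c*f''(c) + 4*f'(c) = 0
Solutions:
 f(c) = C1 + C2*c^5


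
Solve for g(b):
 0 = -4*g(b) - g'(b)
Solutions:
 g(b) = C1*exp(-4*b)


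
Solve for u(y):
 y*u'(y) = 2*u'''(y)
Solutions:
 u(y) = C1 + Integral(C2*airyai(2^(2/3)*y/2) + C3*airybi(2^(2/3)*y/2), y)


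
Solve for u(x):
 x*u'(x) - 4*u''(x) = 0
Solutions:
 u(x) = C1 + C2*erfi(sqrt(2)*x/4)


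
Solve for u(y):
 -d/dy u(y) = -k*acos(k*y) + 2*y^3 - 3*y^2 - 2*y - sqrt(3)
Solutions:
 u(y) = C1 + k*Piecewise((y*acos(k*y) - sqrt(-k^2*y^2 + 1)/k, Ne(k, 0)), (pi*y/2, True)) - y^4/2 + y^3 + y^2 + sqrt(3)*y


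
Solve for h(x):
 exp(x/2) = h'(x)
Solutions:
 h(x) = C1 + 2*exp(x/2)


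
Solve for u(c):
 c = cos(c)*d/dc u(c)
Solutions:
 u(c) = C1 + Integral(c/cos(c), c)


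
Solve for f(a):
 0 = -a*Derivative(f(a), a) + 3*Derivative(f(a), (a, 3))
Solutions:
 f(a) = C1 + Integral(C2*airyai(3^(2/3)*a/3) + C3*airybi(3^(2/3)*a/3), a)


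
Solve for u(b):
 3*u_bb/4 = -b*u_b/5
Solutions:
 u(b) = C1 + C2*erf(sqrt(30)*b/15)


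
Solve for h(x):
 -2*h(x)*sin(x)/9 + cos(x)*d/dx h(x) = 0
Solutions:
 h(x) = C1/cos(x)^(2/9)


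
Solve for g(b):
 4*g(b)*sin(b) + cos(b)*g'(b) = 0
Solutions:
 g(b) = C1*cos(b)^4


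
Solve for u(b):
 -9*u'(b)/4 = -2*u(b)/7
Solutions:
 u(b) = C1*exp(8*b/63)


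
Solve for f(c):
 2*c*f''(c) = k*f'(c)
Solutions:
 f(c) = C1 + c^(re(k)/2 + 1)*(C2*sin(log(c)*Abs(im(k))/2) + C3*cos(log(c)*im(k)/2))


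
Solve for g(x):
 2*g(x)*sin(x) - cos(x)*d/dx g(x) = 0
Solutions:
 g(x) = C1/cos(x)^2


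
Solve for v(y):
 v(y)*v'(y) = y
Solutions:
 v(y) = -sqrt(C1 + y^2)
 v(y) = sqrt(C1 + y^2)


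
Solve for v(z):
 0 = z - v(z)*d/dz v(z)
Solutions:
 v(z) = -sqrt(C1 + z^2)
 v(z) = sqrt(C1 + z^2)


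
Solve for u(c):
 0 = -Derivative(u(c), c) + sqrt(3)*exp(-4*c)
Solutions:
 u(c) = C1 - sqrt(3)*exp(-4*c)/4


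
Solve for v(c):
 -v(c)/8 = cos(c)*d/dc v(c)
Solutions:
 v(c) = C1*(sin(c) - 1)^(1/16)/(sin(c) + 1)^(1/16)


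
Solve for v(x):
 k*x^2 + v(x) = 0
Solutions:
 v(x) = -k*x^2


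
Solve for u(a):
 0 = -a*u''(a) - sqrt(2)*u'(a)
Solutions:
 u(a) = C1 + C2*a^(1 - sqrt(2))


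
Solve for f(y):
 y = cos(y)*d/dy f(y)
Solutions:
 f(y) = C1 + Integral(y/cos(y), y)


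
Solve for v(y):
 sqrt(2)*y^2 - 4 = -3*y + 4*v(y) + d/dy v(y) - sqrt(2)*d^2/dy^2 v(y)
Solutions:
 v(y) = C1*exp(sqrt(2)*y*(1 - sqrt(1 + 16*sqrt(2)))/4) + C2*exp(sqrt(2)*y*(1 + sqrt(1 + 16*sqrt(2)))/4) + sqrt(2)*y^2/4 - sqrt(2)*y/8 + 3*y/4 - 15/16 + sqrt(2)/32


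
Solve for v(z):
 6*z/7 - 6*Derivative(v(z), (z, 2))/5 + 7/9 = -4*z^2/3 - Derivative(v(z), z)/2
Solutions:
 v(z) = C1 + C2*exp(5*z/12) - 8*z^3/9 - 254*z^2/35 - 57314*z/1575


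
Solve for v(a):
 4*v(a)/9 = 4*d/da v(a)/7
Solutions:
 v(a) = C1*exp(7*a/9)


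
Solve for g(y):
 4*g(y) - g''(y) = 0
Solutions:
 g(y) = C1*exp(-2*y) + C2*exp(2*y)


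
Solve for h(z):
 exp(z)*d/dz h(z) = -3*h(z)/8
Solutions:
 h(z) = C1*exp(3*exp(-z)/8)


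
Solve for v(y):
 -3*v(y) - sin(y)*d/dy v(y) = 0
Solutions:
 v(y) = C1*(cos(y) + 1)^(3/2)/(cos(y) - 1)^(3/2)


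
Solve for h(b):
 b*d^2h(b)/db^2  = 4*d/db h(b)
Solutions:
 h(b) = C1 + C2*b^5


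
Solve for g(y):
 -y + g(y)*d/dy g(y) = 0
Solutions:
 g(y) = -sqrt(C1 + y^2)
 g(y) = sqrt(C1 + y^2)


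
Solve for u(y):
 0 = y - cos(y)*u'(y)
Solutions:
 u(y) = C1 + Integral(y/cos(y), y)


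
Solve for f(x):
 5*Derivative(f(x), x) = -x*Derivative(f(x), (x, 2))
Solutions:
 f(x) = C1 + C2/x^4


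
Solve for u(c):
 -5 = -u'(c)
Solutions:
 u(c) = C1 + 5*c


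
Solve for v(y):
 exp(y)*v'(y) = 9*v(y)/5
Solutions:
 v(y) = C1*exp(-9*exp(-y)/5)


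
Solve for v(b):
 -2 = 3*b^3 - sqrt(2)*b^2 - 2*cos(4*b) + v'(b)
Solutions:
 v(b) = C1 - 3*b^4/4 + sqrt(2)*b^3/3 - 2*b + sin(4*b)/2


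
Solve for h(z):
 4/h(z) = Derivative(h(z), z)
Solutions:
 h(z) = -sqrt(C1 + 8*z)
 h(z) = sqrt(C1 + 8*z)


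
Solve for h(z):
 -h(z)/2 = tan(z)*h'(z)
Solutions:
 h(z) = C1/sqrt(sin(z))


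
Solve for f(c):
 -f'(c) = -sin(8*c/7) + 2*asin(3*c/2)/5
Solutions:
 f(c) = C1 - 2*c*asin(3*c/2)/5 - 2*sqrt(4 - 9*c^2)/15 - 7*cos(8*c/7)/8


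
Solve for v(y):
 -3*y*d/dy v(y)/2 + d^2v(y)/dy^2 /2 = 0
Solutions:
 v(y) = C1 + C2*erfi(sqrt(6)*y/2)


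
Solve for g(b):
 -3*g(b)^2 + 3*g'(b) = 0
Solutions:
 g(b) = -1/(C1 + b)


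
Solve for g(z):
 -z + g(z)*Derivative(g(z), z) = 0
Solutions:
 g(z) = -sqrt(C1 + z^2)
 g(z) = sqrt(C1 + z^2)


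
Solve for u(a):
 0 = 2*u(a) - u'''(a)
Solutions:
 u(a) = C3*exp(2^(1/3)*a) + (C1*sin(2^(1/3)*sqrt(3)*a/2) + C2*cos(2^(1/3)*sqrt(3)*a/2))*exp(-2^(1/3)*a/2)


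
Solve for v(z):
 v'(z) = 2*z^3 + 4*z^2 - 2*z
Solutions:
 v(z) = C1 + z^4/2 + 4*z^3/3 - z^2


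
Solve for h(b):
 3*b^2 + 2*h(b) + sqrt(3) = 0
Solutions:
 h(b) = -3*b^2/2 - sqrt(3)/2


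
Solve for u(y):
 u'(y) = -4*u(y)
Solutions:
 u(y) = C1*exp(-4*y)


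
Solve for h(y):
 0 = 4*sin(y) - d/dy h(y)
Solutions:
 h(y) = C1 - 4*cos(y)


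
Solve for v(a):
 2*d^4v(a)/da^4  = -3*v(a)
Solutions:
 v(a) = (C1*sin(6^(1/4)*a/2) + C2*cos(6^(1/4)*a/2))*exp(-6^(1/4)*a/2) + (C3*sin(6^(1/4)*a/2) + C4*cos(6^(1/4)*a/2))*exp(6^(1/4)*a/2)


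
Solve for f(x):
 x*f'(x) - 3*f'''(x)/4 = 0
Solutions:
 f(x) = C1 + Integral(C2*airyai(6^(2/3)*x/3) + C3*airybi(6^(2/3)*x/3), x)


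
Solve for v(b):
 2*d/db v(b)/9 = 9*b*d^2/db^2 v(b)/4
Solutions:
 v(b) = C1 + C2*b^(89/81)


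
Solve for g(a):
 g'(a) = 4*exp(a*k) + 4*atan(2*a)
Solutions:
 g(a) = C1 + 4*a*atan(2*a) + 4*Piecewise((exp(a*k)/k, Ne(k, 0)), (a, True)) - log(4*a^2 + 1)


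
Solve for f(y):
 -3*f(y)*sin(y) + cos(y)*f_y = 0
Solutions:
 f(y) = C1/cos(y)^3


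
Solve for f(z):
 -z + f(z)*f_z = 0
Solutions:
 f(z) = -sqrt(C1 + z^2)
 f(z) = sqrt(C1 + z^2)


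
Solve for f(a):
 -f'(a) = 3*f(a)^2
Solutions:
 f(a) = 1/(C1 + 3*a)


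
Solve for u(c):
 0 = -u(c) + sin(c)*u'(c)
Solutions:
 u(c) = C1*sqrt(cos(c) - 1)/sqrt(cos(c) + 1)


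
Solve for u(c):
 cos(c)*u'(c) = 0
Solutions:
 u(c) = C1


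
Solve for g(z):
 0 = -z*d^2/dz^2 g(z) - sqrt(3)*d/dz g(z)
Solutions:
 g(z) = C1 + C2*z^(1 - sqrt(3))


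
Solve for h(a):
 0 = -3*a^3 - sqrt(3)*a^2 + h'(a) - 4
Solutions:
 h(a) = C1 + 3*a^4/4 + sqrt(3)*a^3/3 + 4*a


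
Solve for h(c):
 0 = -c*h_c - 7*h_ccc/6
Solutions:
 h(c) = C1 + Integral(C2*airyai(-6^(1/3)*7^(2/3)*c/7) + C3*airybi(-6^(1/3)*7^(2/3)*c/7), c)


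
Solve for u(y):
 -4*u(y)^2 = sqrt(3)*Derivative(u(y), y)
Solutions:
 u(y) = 3/(C1 + 4*sqrt(3)*y)


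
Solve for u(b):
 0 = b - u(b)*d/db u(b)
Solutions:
 u(b) = -sqrt(C1 + b^2)
 u(b) = sqrt(C1 + b^2)


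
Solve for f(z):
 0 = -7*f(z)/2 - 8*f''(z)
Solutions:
 f(z) = C1*sin(sqrt(7)*z/4) + C2*cos(sqrt(7)*z/4)


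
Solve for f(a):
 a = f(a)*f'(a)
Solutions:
 f(a) = -sqrt(C1 + a^2)
 f(a) = sqrt(C1 + a^2)


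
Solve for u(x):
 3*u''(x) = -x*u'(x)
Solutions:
 u(x) = C1 + C2*erf(sqrt(6)*x/6)


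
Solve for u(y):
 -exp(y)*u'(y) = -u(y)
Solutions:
 u(y) = C1*exp(-exp(-y))


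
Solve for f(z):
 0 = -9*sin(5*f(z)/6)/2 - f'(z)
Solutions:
 9*z/2 + 3*log(cos(5*f(z)/6) - 1)/5 - 3*log(cos(5*f(z)/6) + 1)/5 = C1


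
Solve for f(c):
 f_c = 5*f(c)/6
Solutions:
 f(c) = C1*exp(5*c/6)


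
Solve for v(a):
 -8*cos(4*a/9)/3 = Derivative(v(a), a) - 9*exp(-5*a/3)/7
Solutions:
 v(a) = C1 - 6*sin(4*a/9) - 27*exp(-5*a/3)/35


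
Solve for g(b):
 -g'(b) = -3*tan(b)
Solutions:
 g(b) = C1 - 3*log(cos(b))


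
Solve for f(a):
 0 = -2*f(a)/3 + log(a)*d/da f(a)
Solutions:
 f(a) = C1*exp(2*li(a)/3)


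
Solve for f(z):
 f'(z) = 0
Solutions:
 f(z) = C1


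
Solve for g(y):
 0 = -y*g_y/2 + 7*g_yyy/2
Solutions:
 g(y) = C1 + Integral(C2*airyai(7^(2/3)*y/7) + C3*airybi(7^(2/3)*y/7), y)


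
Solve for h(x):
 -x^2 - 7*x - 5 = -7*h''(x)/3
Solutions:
 h(x) = C1 + C2*x + x^4/28 + x^3/2 + 15*x^2/14


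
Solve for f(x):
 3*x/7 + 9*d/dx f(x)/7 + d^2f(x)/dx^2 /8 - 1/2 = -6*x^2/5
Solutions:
 f(x) = C1 + C2*exp(-72*x/7) - 14*x^3/45 - 41*x^2/540 + 7847*x/19440


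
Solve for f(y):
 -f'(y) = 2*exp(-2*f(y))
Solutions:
 f(y) = log(-sqrt(C1 - 4*y))
 f(y) = log(C1 - 4*y)/2


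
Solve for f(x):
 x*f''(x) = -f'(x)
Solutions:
 f(x) = C1 + C2*log(x)


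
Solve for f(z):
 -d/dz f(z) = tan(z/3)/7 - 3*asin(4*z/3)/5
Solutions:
 f(z) = C1 + 3*z*asin(4*z/3)/5 + 3*sqrt(9 - 16*z^2)/20 + 3*log(cos(z/3))/7


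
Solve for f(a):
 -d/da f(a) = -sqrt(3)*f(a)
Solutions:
 f(a) = C1*exp(sqrt(3)*a)


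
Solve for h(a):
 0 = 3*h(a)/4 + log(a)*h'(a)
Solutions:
 h(a) = C1*exp(-3*li(a)/4)


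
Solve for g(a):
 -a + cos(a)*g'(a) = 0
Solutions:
 g(a) = C1 + Integral(a/cos(a), a)


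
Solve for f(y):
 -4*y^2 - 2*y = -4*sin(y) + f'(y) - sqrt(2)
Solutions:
 f(y) = C1 - 4*y^3/3 - y^2 + sqrt(2)*y - 4*cos(y)


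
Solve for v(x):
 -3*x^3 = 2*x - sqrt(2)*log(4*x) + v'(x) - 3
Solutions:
 v(x) = C1 - 3*x^4/4 - x^2 + sqrt(2)*x*log(x) - sqrt(2)*x + 2*sqrt(2)*x*log(2) + 3*x


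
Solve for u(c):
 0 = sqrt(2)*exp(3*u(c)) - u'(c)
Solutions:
 u(c) = log(-1/(C1 + 3*sqrt(2)*c))/3
 u(c) = log((-1/(C1 + sqrt(2)*c))^(1/3)*(-3^(2/3) - 3*3^(1/6)*I)/6)
 u(c) = log((-1/(C1 + sqrt(2)*c))^(1/3)*(-3^(2/3) + 3*3^(1/6)*I)/6)


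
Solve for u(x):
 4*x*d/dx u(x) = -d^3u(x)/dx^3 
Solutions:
 u(x) = C1 + Integral(C2*airyai(-2^(2/3)*x) + C3*airybi(-2^(2/3)*x), x)


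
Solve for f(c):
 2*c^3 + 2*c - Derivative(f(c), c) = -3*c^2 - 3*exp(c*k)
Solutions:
 f(c) = C1 + c^4/2 + c^3 + c^2 + 3*exp(c*k)/k
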